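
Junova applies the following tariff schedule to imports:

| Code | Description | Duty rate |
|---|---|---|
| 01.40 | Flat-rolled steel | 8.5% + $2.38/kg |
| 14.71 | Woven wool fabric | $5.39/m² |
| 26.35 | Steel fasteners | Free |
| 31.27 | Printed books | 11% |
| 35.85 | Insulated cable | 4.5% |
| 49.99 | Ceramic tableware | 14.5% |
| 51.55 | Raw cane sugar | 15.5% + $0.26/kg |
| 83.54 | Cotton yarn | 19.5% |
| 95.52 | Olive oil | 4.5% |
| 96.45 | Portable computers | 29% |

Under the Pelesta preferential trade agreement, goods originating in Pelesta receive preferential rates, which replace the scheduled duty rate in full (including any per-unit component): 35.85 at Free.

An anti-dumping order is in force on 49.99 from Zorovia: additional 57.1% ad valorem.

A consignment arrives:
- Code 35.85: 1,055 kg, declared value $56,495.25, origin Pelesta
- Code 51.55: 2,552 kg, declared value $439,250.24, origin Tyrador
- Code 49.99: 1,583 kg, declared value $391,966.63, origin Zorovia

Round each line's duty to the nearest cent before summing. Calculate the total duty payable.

$349,395.42

Line 1 (35.85, Pelesta, 1,055 kg, $56,495.25):
Base rate for 35.85 is 4.5%.
Origin Pelesta qualifies under the Junova–Pelesta agreement and 35.85 is covered: preferential rate Free applies instead.
Duty = $56,495.25 × 0% = $0.00.
Line 2 (51.55, Tyrador, 2,552 kg, $439,250.24):
Base rate for 51.55 is 15.5% + $0.26/kg.
Duty = $439,250.24 × 15.5% + 2,552 × $0.26 = $68,747.31.
Line 3 (49.99, Zorovia, 1,583 kg, $391,966.63):
Base rate for 49.99 is 14.5%.
Additional duty on 49.99 from Zorovia: +57.1%. Applied ad valorem rate: 14.5% + 57.1% = 71.6%.
Duty = $391,966.63 × 71.6% = $280,648.11.
Total = $0.00 + $68,747.31 + $280,648.11 = $349,395.42.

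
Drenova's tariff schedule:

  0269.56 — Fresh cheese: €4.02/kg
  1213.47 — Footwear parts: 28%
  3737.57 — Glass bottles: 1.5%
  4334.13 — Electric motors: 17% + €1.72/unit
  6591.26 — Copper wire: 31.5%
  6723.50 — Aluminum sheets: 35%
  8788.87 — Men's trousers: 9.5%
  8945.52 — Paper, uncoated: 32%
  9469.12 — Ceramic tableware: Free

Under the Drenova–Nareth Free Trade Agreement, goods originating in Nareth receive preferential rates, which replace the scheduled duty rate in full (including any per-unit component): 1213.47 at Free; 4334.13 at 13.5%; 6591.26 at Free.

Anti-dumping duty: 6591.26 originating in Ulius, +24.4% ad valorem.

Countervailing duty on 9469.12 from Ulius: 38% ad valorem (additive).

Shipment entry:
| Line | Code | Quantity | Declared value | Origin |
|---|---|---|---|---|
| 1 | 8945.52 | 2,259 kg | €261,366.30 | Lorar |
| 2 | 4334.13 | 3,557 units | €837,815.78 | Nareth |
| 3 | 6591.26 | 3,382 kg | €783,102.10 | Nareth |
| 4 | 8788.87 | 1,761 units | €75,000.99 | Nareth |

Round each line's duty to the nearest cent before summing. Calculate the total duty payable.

€203,867.44

Line 1 (8945.52, Lorar, 2,259 kg, €261,366.30):
Base rate for 8945.52 is 32%.
Duty = €261,366.30 × 32% = €83,637.22.
Line 2 (4334.13, Nareth, 3,557 units, €837,815.78):
Base rate for 4334.13 is 17% + €1.72/unit.
Origin Nareth qualifies under the Drenova–Nareth agreement and 4334.13 is covered: preferential rate 13.5% applies instead.
Duty = €837,815.78 × 13.5% = €113,105.13.
Line 3 (6591.26, Nareth, 3,382 kg, €783,102.10):
Base rate for 6591.26 is 31.5%.
Origin Nareth qualifies under the Drenova–Nareth agreement and 6591.26 is covered: preferential rate Free applies instead.
The additional-duty order on 6591.26 targets Ulius, not Nareth; it does not apply.
Duty = €783,102.10 × 0% = €0.00.
Line 4 (8788.87, Nareth, 1,761 units, €75,000.99):
Base rate for 8788.87 is 9.5%.
Origin Nareth is the FTA partner but 8788.87 is not on the preference list; base rate stands.
Duty = €75,000.99 × 9.5% = €7,125.09.
Total = €83,637.22 + €113,105.13 + €0.00 + €7,125.09 = €203,867.44.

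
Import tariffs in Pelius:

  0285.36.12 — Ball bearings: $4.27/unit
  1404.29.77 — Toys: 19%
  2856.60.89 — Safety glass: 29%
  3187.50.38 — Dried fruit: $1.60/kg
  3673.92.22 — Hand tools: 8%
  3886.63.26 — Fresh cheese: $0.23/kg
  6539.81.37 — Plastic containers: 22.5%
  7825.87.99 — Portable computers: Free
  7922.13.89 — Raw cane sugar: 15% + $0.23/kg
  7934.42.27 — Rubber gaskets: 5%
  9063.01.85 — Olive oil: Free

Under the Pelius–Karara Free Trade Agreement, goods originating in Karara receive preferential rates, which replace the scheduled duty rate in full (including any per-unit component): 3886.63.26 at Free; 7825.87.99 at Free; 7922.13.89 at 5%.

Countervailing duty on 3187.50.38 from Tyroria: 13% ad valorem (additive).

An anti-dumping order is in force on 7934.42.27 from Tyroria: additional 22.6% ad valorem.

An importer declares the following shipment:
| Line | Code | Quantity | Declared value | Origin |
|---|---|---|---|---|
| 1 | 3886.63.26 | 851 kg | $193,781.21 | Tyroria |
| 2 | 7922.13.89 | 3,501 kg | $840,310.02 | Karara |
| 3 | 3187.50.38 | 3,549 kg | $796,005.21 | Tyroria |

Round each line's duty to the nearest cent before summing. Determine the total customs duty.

$151,370.31

Line 1 (3886.63.26, Tyroria, 851 kg, $193,781.21):
Base rate for 3886.63.26 is $0.23/kg.
3886.63.26 has an FTA preferential rate, but origin Tyroria is not Karara; base rate stands.
Duty = 851 × $0.23 = $195.73.
Line 2 (7922.13.89, Karara, 3,501 kg, $840,310.02):
Base rate for 7922.13.89 is 15% + $0.23/kg.
Origin Karara qualifies under the Pelius–Karara agreement and 7922.13.89 is covered: preferential rate 5% applies instead.
Duty = $840,310.02 × 5% = $42,015.50.
Line 3 (3187.50.38, Tyroria, 3,549 kg, $796,005.21):
Base rate for 3187.50.38 is $1.60/kg.
Additional duty on 3187.50.38 from Tyroria: +13% ad valorem. Applied ad valorem rate = 13%.
Duty = $796,005.21 × 13% + 3,549 × $1.60 = $109,159.08.
Total = $195.73 + $42,015.50 + $109,159.08 = $151,370.31.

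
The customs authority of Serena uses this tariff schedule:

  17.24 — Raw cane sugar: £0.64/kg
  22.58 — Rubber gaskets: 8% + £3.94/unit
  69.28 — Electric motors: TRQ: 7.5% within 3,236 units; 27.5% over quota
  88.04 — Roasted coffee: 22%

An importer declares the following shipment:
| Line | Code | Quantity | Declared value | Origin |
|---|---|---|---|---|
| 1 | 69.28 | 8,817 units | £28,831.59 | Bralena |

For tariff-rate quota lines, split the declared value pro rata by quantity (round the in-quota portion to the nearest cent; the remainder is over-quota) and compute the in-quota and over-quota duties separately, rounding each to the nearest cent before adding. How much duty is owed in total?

£5,812.34

Line 1 (69.28, Bralena, 8,817 units, £28,831.59):
Code 69.28 is under a tariff-rate quota (threshold 3,236 units). In-quota: 3,236 units at 7.5%; over-quota: 5,581 units at 27.5%.
Pro-rata value split: in-quota = £28,831.59 × 3,236/8,817 = £10,581.72; over-quota = £28,831.59 − £10,581.72 = £18,249.87.
In-quota duty = £10,581.72 × 7.5% = £793.63. Over-quota duty = £18,249.87 × 27.5% = £5,018.71.
Line duty = £793.63 + £5,018.71 = £5,812.34.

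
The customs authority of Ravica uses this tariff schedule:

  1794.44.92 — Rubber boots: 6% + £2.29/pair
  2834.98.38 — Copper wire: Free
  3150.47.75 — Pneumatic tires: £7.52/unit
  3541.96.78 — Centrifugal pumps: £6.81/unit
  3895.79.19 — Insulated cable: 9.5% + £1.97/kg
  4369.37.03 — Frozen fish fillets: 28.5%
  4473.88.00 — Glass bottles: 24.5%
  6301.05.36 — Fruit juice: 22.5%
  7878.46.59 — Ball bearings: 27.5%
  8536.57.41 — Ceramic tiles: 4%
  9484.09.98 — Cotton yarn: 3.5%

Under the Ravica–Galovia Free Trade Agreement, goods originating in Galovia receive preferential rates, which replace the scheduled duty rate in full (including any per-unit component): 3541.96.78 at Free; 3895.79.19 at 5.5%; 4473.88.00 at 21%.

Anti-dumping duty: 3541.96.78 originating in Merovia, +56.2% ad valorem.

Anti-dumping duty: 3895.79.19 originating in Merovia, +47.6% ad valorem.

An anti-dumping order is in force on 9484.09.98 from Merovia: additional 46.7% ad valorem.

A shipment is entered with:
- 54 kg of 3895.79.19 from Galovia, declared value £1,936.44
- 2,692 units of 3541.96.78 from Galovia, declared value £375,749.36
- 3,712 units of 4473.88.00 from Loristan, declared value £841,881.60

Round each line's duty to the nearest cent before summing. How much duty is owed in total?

£206,367.49

Line 1 (3895.79.19, Galovia, 54 kg, £1,936.44):
Base rate for 3895.79.19 is 9.5% + £1.97/kg.
Origin Galovia qualifies under the Ravica–Galovia agreement and 3895.79.19 is covered: preferential rate 5.5% applies instead.
The additional-duty order on 3895.79.19 targets Merovia, not Galovia; it does not apply.
Duty = £1,936.44 × 5.5% = £106.50.
Line 2 (3541.96.78, Galovia, 2,692 units, £375,749.36):
Base rate for 3541.96.78 is £6.81/unit.
Origin Galovia qualifies under the Ravica–Galovia agreement and 3541.96.78 is covered: preferential rate Free applies instead.
The additional-duty order on 3541.96.78 targets Merovia, not Galovia; it does not apply.
Duty = £375,749.36 × 0% = £0.00.
Line 3 (4473.88.00, Loristan, 3,712 units, £841,881.60):
Base rate for 4473.88.00 is 24.5%.
4473.88.00 has an FTA preferential rate, but origin Loristan is not Galovia; base rate stands.
Duty = £841,881.60 × 24.5% = £206,260.99.
Total = £106.50 + £0.00 + £206,260.99 = £206,367.49.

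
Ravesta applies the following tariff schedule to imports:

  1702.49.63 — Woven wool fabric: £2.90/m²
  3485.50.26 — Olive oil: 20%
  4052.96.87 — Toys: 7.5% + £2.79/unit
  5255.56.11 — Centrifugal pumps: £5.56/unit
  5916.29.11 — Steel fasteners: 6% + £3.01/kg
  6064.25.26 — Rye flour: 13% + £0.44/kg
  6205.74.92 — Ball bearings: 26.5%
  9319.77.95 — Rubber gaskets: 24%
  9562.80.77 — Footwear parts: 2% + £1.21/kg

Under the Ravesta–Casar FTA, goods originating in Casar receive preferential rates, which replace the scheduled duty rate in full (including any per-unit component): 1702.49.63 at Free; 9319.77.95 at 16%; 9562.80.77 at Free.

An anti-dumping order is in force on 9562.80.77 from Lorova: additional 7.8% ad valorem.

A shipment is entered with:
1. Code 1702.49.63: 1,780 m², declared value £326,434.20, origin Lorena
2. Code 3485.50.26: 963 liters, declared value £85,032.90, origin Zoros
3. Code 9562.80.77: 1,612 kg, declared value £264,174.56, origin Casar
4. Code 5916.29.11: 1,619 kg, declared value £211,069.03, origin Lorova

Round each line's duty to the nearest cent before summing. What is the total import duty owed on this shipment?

Line 1 (1702.49.63, Lorena, 1,780 m², £326,434.20):
Base rate for 1702.49.63 is £2.90/m².
1702.49.63 has an FTA preferential rate, but origin Lorena is not Casar; base rate stands.
Duty = 1,780 × £2.90 = £5,162.00.
Line 2 (3485.50.26, Zoros, 963 liters, £85,032.90):
Base rate for 3485.50.26 is 20%.
Duty = £85,032.90 × 20% = £17,006.58.
Line 3 (9562.80.77, Casar, 1,612 kg, £264,174.56):
Base rate for 9562.80.77 is 2% + £1.21/kg.
Origin Casar qualifies under the Ravesta–Casar agreement and 9562.80.77 is covered: preferential rate Free applies instead.
The additional-duty order on 9562.80.77 targets Lorova, not Casar; it does not apply.
Duty = £264,174.56 × 0% = £0.00.
Line 4 (5916.29.11, Lorova, 1,619 kg, £211,069.03):
Base rate for 5916.29.11 is 6% + £3.01/kg.
Duty = £211,069.03 × 6% + 1,619 × £3.01 = £17,537.33.
Total = £5,162.00 + £17,006.58 + £0.00 + £17,537.33 = £39,705.91.

£39,705.91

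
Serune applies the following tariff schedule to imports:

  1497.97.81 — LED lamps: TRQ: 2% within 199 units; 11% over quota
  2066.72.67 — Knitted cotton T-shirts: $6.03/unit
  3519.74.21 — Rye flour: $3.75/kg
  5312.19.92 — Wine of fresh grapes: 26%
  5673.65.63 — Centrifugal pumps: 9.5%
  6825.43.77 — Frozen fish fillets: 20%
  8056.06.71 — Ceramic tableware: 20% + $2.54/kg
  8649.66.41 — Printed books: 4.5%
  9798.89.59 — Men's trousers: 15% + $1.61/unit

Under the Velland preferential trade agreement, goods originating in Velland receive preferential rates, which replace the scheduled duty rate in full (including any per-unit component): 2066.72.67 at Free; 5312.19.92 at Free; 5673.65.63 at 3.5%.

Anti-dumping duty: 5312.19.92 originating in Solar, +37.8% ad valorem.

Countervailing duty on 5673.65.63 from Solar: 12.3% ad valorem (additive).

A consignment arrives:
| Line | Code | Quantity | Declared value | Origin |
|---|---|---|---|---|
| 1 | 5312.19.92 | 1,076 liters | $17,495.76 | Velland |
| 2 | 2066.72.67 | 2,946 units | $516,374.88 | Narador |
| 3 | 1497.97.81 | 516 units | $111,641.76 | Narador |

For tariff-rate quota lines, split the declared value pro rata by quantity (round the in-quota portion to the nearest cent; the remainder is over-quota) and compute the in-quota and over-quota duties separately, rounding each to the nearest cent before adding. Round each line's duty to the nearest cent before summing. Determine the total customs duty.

Line 1 (5312.19.92, Velland, 1,076 liters, $17,495.76):
Base rate for 5312.19.92 is 26%.
Origin Velland qualifies under the Serune–Velland agreement and 5312.19.92 is covered: preferential rate Free applies instead.
The additional-duty order on 5312.19.92 targets Solar, not Velland; it does not apply.
Duty = $17,495.76 × 0% = $0.00.
Line 2 (2066.72.67, Narador, 2,946 units, $516,374.88):
Base rate for 2066.72.67 is $6.03/unit.
2066.72.67 has an FTA preferential rate, but origin Narador is not Velland; base rate stands.
Duty = 2,946 × $6.03 = $17,764.38.
Line 3 (1497.97.81, Narador, 516 units, $111,641.76):
Code 1497.97.81 is under a tariff-rate quota (threshold 199 units). In-quota: 199 units at 2%; over-quota: 317 units at 11%.
Pro-rata value split: in-quota = $111,641.76 × 199/516 = $43,055.64; over-quota = $111,641.76 − $43,055.64 = $68,586.12.
In-quota duty = $43,055.64 × 2% = $861.11. Over-quota duty = $68,586.12 × 11% = $7,544.47.
Line duty = $861.11 + $7,544.47 = $8,405.58.
Total = $0.00 + $17,764.38 + $8,405.58 = $26,169.96.

$26,169.96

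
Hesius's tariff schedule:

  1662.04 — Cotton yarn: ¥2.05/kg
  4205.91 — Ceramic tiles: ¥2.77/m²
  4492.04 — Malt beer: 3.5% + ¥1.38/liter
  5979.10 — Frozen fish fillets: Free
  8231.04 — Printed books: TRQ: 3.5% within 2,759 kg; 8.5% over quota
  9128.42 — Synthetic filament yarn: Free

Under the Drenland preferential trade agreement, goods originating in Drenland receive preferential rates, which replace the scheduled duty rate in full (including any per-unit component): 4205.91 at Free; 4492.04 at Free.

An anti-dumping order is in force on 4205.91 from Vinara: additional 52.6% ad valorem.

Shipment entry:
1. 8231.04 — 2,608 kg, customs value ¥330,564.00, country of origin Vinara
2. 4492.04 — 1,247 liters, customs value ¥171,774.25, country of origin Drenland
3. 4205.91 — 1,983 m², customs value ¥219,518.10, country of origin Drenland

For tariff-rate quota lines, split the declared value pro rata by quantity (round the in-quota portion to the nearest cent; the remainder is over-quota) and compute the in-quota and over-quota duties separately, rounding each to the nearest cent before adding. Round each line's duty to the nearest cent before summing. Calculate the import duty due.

¥11,569.74

Line 1 (8231.04, Vinara, 2,608 kg, ¥330,564.00):
Code 8231.04 is under a tariff-rate quota (threshold 2,759 kg). Quantity 2,608 kg is within the quota, so the in-quota rate 3.5% applies to the full value.
Duty = ¥330,564.00 × 3.5% = ¥11,569.74.
Line 2 (4492.04, Drenland, 1,247 liters, ¥171,774.25):
Base rate for 4492.04 is 3.5% + ¥1.38/liter.
Origin Drenland qualifies under the Hesius–Drenland agreement and 4492.04 is covered: preferential rate Free applies instead.
Duty = ¥171,774.25 × 0% = ¥0.00.
Line 3 (4205.91, Drenland, 1,983 m², ¥219,518.10):
Base rate for 4205.91 is ¥2.77/m².
Origin Drenland qualifies under the Hesius–Drenland agreement and 4205.91 is covered: preferential rate Free applies instead.
The additional-duty order on 4205.91 targets Vinara, not Drenland; it does not apply.
Duty = ¥219,518.10 × 0% = ¥0.00.
Total = ¥11,569.74 + ¥0.00 + ¥0.00 = ¥11,569.74.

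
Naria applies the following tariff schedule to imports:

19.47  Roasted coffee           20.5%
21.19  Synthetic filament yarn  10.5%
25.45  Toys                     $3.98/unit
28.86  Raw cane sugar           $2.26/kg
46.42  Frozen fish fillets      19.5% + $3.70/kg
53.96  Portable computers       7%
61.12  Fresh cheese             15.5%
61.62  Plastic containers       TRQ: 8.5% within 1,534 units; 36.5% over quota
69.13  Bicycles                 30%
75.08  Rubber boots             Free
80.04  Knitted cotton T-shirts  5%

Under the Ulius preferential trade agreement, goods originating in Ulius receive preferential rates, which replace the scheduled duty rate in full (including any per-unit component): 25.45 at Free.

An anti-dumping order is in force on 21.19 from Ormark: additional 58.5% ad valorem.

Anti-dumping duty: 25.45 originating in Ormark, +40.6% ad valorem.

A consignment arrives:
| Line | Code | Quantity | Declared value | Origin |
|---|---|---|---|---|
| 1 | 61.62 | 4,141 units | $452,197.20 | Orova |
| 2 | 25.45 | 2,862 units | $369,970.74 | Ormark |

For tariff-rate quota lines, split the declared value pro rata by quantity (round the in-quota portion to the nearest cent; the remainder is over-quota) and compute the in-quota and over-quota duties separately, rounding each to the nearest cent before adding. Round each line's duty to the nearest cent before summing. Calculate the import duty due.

Line 1 (61.62, Orova, 4,141 units, $452,197.20):
Code 61.62 is under a tariff-rate quota (threshold 1,534 units). In-quota: 1,534 units at 8.5%; over-quota: 2,607 units at 36.5%.
Pro-rata value split: in-quota = $452,197.20 × 1,534/4,141 = $167,512.80; over-quota = $452,197.20 − $167,512.80 = $284,684.40.
In-quota duty = $167,512.80 × 8.5% = $14,238.59. Over-quota duty = $284,684.40 × 36.5% = $103,909.81.
Line duty = $14,238.59 + $103,909.81 = $118,148.40.
Line 2 (25.45, Ormark, 2,862 units, $369,970.74):
Base rate for 25.45 is $3.98/unit.
25.45 has an FTA preferential rate, but origin Ormark is not Ulius; base rate stands.
Additional duty on 25.45 from Ormark: +40.6% ad valorem. Applied ad valorem rate = 40.6%.
Duty = $369,970.74 × 40.6% + 2,862 × $3.98 = $161,598.88.
Total = $118,148.40 + $161,598.88 = $279,747.28.

$279,747.28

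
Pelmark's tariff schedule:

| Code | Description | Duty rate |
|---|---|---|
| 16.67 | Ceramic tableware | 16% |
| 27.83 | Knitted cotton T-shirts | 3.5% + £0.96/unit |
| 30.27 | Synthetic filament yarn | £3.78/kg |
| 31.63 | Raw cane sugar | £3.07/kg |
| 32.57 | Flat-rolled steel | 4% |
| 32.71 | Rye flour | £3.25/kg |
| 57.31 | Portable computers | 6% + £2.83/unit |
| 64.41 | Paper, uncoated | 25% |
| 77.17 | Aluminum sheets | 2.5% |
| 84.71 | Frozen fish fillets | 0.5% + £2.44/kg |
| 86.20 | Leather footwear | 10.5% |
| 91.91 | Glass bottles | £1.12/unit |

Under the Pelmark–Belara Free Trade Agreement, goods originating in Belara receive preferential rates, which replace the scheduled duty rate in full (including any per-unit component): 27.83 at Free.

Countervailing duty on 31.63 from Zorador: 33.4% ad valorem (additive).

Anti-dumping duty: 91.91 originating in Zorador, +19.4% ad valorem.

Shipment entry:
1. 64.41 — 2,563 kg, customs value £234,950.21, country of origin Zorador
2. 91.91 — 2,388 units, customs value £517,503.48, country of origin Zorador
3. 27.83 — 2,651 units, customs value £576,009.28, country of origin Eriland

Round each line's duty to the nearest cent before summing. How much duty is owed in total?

Line 1 (64.41, Zorador, 2,563 kg, £234,950.21):
Base rate for 64.41 is 25%.
Duty = £234,950.21 × 25% = £58,737.55.
Line 2 (91.91, Zorador, 2,388 units, £517,503.48):
Base rate for 91.91 is £1.12/unit.
Additional duty on 91.91 from Zorador: +19.4% ad valorem. Applied ad valorem rate = 19.4%.
Duty = £517,503.48 × 19.4% + 2,388 × £1.12 = £103,070.24.
Line 3 (27.83, Eriland, 2,651 units, £576,009.28):
Base rate for 27.83 is 3.5% + £0.96/unit.
27.83 has an FTA preferential rate, but origin Eriland is not Belara; base rate stands.
Duty = £576,009.28 × 3.5% + 2,651 × £0.96 = £22,705.28.
Total = £58,737.55 + £103,070.24 + £22,705.28 = £184,513.07.

£184,513.07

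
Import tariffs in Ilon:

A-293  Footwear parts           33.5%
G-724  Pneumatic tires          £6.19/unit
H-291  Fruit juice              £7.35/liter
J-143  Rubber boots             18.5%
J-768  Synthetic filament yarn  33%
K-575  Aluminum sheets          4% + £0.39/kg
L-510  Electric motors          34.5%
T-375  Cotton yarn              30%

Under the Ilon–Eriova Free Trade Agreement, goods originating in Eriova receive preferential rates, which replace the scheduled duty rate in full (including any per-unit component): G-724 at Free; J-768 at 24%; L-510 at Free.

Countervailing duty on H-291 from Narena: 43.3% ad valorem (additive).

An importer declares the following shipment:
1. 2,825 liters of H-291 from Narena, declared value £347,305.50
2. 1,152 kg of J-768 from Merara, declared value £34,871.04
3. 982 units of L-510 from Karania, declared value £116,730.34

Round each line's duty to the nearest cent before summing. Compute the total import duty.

Line 1 (H-291, Narena, 2,825 liters, £347,305.50):
Base rate for H-291 is £7.35/liter.
Additional duty on H-291 from Narena: +43.3% ad valorem. Applied ad valorem rate = 43.3%.
Duty = £347,305.50 × 43.3% + 2,825 × £7.35 = £171,147.03.
Line 2 (J-768, Merara, 1,152 kg, £34,871.04):
Base rate for J-768 is 33%.
J-768 has an FTA preferential rate, but origin Merara is not Eriova; base rate stands.
Duty = £34,871.04 × 33% = £11,507.44.
Line 3 (L-510, Karania, 982 units, £116,730.34):
Base rate for L-510 is 34.5%.
L-510 has an FTA preferential rate, but origin Karania is not Eriova; base rate stands.
Duty = £116,730.34 × 34.5% = £40,271.97.
Total = £171,147.03 + £11,507.44 + £40,271.97 = £222,926.44.

£222,926.44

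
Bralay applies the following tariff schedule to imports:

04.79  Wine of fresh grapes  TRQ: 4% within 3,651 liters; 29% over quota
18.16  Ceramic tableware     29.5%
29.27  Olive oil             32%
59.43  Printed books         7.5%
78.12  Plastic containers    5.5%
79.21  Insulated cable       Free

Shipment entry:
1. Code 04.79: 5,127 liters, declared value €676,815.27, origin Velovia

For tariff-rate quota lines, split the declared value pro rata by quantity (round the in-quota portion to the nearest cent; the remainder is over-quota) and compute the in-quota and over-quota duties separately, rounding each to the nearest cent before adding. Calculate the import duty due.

Line 1 (04.79, Velovia, 5,127 liters, €676,815.27):
Code 04.79 is under a tariff-rate quota (threshold 3,651 liters). In-quota: 3,651 liters at 4%; over-quota: 1,476 liters at 29%.
Pro-rata value split: in-quota = €676,815.27 × 3,651/5,127 = €481,968.51; over-quota = €676,815.27 − €481,968.51 = €194,846.76.
In-quota duty = €481,968.51 × 4% = €19,278.74. Over-quota duty = €194,846.76 × 29% = €56,505.56.
Line duty = €19,278.74 + €56,505.56 = €75,784.30.

€75,784.30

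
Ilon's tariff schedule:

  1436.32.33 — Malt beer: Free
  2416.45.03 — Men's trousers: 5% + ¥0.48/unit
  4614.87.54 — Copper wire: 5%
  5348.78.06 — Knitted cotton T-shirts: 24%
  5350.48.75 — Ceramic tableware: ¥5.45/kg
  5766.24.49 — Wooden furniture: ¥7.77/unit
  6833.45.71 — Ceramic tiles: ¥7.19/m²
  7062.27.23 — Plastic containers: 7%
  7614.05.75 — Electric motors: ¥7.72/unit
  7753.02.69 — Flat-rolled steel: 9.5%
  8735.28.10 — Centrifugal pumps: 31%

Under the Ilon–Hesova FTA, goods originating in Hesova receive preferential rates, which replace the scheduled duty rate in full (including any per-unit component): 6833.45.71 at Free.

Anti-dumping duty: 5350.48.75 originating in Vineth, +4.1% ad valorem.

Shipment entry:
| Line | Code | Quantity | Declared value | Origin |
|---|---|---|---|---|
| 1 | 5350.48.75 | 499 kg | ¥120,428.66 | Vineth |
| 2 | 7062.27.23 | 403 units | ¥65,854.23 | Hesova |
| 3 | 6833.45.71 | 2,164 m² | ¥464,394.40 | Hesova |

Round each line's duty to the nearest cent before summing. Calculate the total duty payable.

¥12,266.93

Line 1 (5350.48.75, Vineth, 499 kg, ¥120,428.66):
Base rate for 5350.48.75 is ¥5.45/kg.
Additional duty on 5350.48.75 from Vineth: +4.1% ad valorem. Applied ad valorem rate = 4.1%.
Duty = ¥120,428.66 × 4.1% + 499 × ¥5.45 = ¥7,657.13.
Line 2 (7062.27.23, Hesova, 403 units, ¥65,854.23):
Base rate for 7062.27.23 is 7%.
Origin Hesova is the FTA partner but 7062.27.23 is not on the preference list; base rate stands.
Duty = ¥65,854.23 × 7% = ¥4,609.80.
Line 3 (6833.45.71, Hesova, 2,164 m², ¥464,394.40):
Base rate for 6833.45.71 is ¥7.19/m².
Origin Hesova qualifies under the Ilon–Hesova agreement and 6833.45.71 is covered: preferential rate Free applies instead.
Duty = ¥464,394.40 × 0% = ¥0.00.
Total = ¥7,657.13 + ¥4,609.80 + ¥0.00 = ¥12,266.93.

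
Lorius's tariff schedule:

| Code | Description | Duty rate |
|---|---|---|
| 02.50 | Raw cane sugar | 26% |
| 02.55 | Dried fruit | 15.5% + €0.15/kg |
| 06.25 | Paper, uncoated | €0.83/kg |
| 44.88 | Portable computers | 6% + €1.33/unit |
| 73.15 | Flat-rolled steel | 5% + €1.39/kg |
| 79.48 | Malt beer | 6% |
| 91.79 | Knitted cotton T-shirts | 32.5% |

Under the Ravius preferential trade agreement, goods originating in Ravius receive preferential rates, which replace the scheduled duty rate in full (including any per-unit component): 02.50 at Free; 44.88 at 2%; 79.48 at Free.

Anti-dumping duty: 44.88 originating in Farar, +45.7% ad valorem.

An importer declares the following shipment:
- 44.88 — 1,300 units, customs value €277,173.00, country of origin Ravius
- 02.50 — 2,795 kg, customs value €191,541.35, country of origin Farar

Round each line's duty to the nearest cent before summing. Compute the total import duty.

€55,344.21

Line 1 (44.88, Ravius, 1,300 units, €277,173.00):
Base rate for 44.88 is 6% + €1.33/unit.
Origin Ravius qualifies under the Lorius–Ravius agreement and 44.88 is covered: preferential rate 2% applies instead.
The additional-duty order on 44.88 targets Farar, not Ravius; it does not apply.
Duty = €277,173.00 × 2% = €5,543.46.
Line 2 (02.50, Farar, 2,795 kg, €191,541.35):
Base rate for 02.50 is 26%.
02.50 has an FTA preferential rate, but origin Farar is not Ravius; base rate stands.
Duty = €191,541.35 × 26% = €49,800.75.
Total = €5,543.46 + €49,800.75 = €55,344.21.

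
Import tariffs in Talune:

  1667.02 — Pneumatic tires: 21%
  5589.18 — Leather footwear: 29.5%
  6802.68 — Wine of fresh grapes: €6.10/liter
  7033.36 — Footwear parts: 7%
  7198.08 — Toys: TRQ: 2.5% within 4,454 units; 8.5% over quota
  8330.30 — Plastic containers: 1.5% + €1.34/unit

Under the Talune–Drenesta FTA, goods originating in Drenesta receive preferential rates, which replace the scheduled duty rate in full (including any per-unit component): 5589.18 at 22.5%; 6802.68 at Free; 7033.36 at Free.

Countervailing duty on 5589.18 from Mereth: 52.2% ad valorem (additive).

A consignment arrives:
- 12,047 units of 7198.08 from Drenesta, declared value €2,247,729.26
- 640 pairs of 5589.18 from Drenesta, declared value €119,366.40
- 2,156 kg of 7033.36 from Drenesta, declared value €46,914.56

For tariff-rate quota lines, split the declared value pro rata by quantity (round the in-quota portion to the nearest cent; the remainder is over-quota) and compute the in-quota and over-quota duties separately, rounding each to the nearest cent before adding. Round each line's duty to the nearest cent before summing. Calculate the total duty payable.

€168,052.78

Line 1 (7198.08, Drenesta, 12,047 units, €2,247,729.26):
Code 7198.08 is under a tariff-rate quota (threshold 4,454 units). In-quota: 4,454 units at 2.5%; over-quota: 7,593 units at 8.5%.
Pro-rata value split: in-quota = €2,247,729.26 × 4,454/12,047 = €831,027.32; over-quota = €2,247,729.26 − €831,027.32 = €1,416,701.94.
In-quota duty = €831,027.32 × 2.5% = €20,775.68. Over-quota duty = €1,416,701.94 × 8.5% = €120,419.66.
Line duty = €20,775.68 + €120,419.66 = €141,195.34.
Line 2 (5589.18, Drenesta, 640 pairs, €119,366.40):
Base rate for 5589.18 is 29.5%.
Origin Drenesta qualifies under the Talune–Drenesta agreement and 5589.18 is covered: preferential rate 22.5% applies instead.
The additional-duty order on 5589.18 targets Mereth, not Drenesta; it does not apply.
Duty = €119,366.40 × 22.5% = €26,857.44.
Line 3 (7033.36, Drenesta, 2,156 kg, €46,914.56):
Base rate for 7033.36 is 7%.
Origin Drenesta qualifies under the Talune–Drenesta agreement and 7033.36 is covered: preferential rate Free applies instead.
Duty = €46,914.56 × 0% = €0.00.
Total = €141,195.34 + €26,857.44 + €0.00 = €168,052.78.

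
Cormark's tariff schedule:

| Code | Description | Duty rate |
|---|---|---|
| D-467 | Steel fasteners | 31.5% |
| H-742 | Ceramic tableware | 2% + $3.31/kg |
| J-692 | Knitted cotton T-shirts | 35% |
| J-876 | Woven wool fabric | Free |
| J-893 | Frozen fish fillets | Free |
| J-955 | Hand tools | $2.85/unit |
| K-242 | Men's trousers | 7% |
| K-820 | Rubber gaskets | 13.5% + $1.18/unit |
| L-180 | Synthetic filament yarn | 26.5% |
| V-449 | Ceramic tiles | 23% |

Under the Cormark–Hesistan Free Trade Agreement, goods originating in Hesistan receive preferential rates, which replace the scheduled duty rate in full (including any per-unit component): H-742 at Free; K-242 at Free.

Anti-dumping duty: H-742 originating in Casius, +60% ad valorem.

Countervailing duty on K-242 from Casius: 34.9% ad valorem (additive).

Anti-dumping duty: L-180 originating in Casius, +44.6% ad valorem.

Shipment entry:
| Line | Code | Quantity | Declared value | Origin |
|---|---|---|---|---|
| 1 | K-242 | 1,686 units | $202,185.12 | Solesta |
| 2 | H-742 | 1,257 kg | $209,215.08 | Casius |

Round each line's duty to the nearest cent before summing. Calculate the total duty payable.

$148,026.98

Line 1 (K-242, Solesta, 1,686 units, $202,185.12):
Base rate for K-242 is 7%.
K-242 has an FTA preferential rate, but origin Solesta is not Hesistan; base rate stands.
The additional-duty order on K-242 targets Casius, not Solesta; it does not apply.
Duty = $202,185.12 × 7% = $14,152.96.
Line 2 (H-742, Casius, 1,257 kg, $209,215.08):
Base rate for H-742 is 2% + $3.31/kg.
H-742 has an FTA preferential rate, but origin Casius is not Hesistan; base rate stands.
Additional duty on H-742 from Casius: +60%. Applied ad valorem rate: 2% + 60% = 62%.
Duty = $209,215.08 × 62% + 1,257 × $3.31 = $133,874.02.
Total = $14,152.96 + $133,874.02 = $148,026.98.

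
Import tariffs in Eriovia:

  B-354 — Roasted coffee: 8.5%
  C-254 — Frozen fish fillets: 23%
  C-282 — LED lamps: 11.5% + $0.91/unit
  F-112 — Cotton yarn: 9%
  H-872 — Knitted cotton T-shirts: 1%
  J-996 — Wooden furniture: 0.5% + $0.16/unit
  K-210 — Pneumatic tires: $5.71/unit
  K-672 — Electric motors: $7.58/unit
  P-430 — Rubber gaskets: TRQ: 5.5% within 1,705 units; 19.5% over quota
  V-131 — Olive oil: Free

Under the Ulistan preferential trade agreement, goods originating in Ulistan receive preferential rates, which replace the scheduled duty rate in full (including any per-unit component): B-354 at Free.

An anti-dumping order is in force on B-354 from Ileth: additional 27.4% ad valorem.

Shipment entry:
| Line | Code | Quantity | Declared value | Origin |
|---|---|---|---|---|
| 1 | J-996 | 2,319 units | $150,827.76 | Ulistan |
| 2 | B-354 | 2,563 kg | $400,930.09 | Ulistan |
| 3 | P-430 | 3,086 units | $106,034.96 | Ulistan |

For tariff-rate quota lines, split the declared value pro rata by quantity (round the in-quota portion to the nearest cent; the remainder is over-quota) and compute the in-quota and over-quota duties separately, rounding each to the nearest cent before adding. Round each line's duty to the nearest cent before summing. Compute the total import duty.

$13,600.27

Line 1 (J-996, Ulistan, 2,319 units, $150,827.76):
Base rate for J-996 is 0.5% + $0.16/unit.
Origin Ulistan is the FTA partner but J-996 is not on the preference list; base rate stands.
Duty = $150,827.76 × 0.5% + 2,319 × $0.16 = $1,125.18.
Line 2 (B-354, Ulistan, 2,563 kg, $400,930.09):
Base rate for B-354 is 8.5%.
Origin Ulistan qualifies under the Eriovia–Ulistan agreement and B-354 is covered: preferential rate Free applies instead.
The additional-duty order on B-354 targets Ileth, not Ulistan; it does not apply.
Duty = $400,930.09 × 0% = $0.00.
Line 3 (P-430, Ulistan, 3,086 units, $106,034.96):
Code P-430 is under a tariff-rate quota (threshold 1,705 units). In-quota: 1,705 units at 5.5%; over-quota: 1,381 units at 19.5%.
Pro-rata value split: in-quota = $106,034.96 × 1,705/3,086 = $58,583.80; over-quota = $106,034.96 − $58,583.80 = $47,451.16.
In-quota duty = $58,583.80 × 5.5% = $3,222.11. Over-quota duty = $47,451.16 × 19.5% = $9,252.98.
Line duty = $3,222.11 + $9,252.98 = $12,475.09.
Total = $1,125.18 + $0.00 + $12,475.09 = $13,600.27.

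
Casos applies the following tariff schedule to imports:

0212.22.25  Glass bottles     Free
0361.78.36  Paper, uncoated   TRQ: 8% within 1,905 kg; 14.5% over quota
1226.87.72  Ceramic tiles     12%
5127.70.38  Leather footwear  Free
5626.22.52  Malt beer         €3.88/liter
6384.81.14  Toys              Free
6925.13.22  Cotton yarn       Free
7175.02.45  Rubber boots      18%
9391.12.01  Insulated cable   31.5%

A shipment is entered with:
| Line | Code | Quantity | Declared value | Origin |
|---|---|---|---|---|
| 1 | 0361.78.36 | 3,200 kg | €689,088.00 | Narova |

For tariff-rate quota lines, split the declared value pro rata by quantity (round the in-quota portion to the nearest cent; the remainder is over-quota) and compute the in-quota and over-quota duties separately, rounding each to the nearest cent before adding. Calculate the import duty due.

€73,253.29

Line 1 (0361.78.36, Narova, 3,200 kg, €689,088.00):
Code 0361.78.36 is under a tariff-rate quota (threshold 1,905 kg). In-quota: 1,905 kg at 8%; over-quota: 1,295 kg at 14.5%.
Pro-rata value split: in-quota = €689,088.00 × 1,905/3,200 = €410,222.70; over-quota = €689,088.00 − €410,222.70 = €278,865.30.
In-quota duty = €410,222.70 × 8% = €32,817.82. Over-quota duty = €278,865.30 × 14.5% = €40,435.47.
Line duty = €32,817.82 + €40,435.47 = €73,253.29.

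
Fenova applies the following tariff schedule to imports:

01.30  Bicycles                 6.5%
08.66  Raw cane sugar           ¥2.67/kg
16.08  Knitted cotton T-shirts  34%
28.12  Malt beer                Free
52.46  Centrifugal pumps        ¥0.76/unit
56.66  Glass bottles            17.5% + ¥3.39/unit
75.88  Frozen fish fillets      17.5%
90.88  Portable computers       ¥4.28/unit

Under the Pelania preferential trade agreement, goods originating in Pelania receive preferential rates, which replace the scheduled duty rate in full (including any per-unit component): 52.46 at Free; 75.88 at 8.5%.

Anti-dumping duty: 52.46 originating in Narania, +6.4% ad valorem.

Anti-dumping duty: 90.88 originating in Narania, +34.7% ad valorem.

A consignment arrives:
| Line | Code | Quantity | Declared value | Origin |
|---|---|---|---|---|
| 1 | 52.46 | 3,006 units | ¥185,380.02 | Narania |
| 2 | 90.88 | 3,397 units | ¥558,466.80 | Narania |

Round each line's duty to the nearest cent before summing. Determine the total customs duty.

Line 1 (52.46, Narania, 3,006 units, ¥185,380.02):
Base rate for 52.46 is ¥0.76/unit.
52.46 has an FTA preferential rate, but origin Narania is not Pelania; base rate stands.
Additional duty on 52.46 from Narania: +6.4% ad valorem. Applied ad valorem rate = 6.4%.
Duty = ¥185,380.02 × 6.4% + 3,006 × ¥0.76 = ¥14,148.88.
Line 2 (90.88, Narania, 3,397 units, ¥558,466.80):
Base rate for 90.88 is ¥4.28/unit.
Additional duty on 90.88 from Narania: +34.7% ad valorem. Applied ad valorem rate = 34.7%.
Duty = ¥558,466.80 × 34.7% + 3,397 × ¥4.28 = ¥208,327.14.
Total = ¥14,148.88 + ¥208,327.14 = ¥222,476.02.

¥222,476.02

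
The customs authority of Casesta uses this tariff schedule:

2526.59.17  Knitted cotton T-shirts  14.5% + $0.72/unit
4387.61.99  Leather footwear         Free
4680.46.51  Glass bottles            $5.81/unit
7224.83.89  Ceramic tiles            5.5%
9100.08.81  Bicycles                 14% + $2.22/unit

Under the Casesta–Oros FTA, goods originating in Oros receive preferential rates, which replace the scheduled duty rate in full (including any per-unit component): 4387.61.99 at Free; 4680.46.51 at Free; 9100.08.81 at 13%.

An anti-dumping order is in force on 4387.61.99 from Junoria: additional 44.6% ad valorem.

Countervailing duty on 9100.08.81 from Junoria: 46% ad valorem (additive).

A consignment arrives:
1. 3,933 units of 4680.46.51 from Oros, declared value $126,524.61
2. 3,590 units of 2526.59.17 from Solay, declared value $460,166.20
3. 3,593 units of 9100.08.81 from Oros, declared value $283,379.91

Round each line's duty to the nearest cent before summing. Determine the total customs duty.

$106,148.29

Line 1 (4680.46.51, Oros, 3,933 units, $126,524.61):
Base rate for 4680.46.51 is $5.81/unit.
Origin Oros qualifies under the Casesta–Oros agreement and 4680.46.51 is covered: preferential rate Free applies instead.
Duty = $126,524.61 × 0% = $0.00.
Line 2 (2526.59.17, Solay, 3,590 units, $460,166.20):
Base rate for 2526.59.17 is 14.5% + $0.72/unit.
Duty = $460,166.20 × 14.5% + 3,590 × $0.72 = $69,308.90.
Line 3 (9100.08.81, Oros, 3,593 units, $283,379.91):
Base rate for 9100.08.81 is 14% + $2.22/unit.
Origin Oros qualifies under the Casesta–Oros agreement and 9100.08.81 is covered: preferential rate 13% applies instead.
The additional-duty order on 9100.08.81 targets Junoria, not Oros; it does not apply.
Duty = $283,379.91 × 13% = $36,839.39.
Total = $0.00 + $69,308.90 + $36,839.39 = $106,148.29.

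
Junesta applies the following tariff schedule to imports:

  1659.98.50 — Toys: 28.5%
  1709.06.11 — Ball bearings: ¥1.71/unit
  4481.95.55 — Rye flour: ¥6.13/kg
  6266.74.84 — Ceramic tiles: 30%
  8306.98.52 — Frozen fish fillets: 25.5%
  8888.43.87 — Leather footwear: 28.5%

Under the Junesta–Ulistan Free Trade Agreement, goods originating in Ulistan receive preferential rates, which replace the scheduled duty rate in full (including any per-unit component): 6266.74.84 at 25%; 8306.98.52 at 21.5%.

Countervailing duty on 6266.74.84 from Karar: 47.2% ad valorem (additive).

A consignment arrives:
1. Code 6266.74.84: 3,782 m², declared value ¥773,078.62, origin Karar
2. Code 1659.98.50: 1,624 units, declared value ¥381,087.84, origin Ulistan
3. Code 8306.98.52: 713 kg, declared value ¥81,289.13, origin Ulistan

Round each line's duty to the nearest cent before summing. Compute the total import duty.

¥722,903.88

Line 1 (6266.74.84, Karar, 3,782 m², ¥773,078.62):
Base rate for 6266.74.84 is 30%.
6266.74.84 has an FTA preferential rate, but origin Karar is not Ulistan; base rate stands.
Additional duty on 6266.74.84 from Karar: +47.2%. Applied ad valorem rate: 30% + 47.2% = 77.2%.
Duty = ¥773,078.62 × 77.2% = ¥596,816.69.
Line 2 (1659.98.50, Ulistan, 1,624 units, ¥381,087.84):
Base rate for 1659.98.50 is 28.5%.
Origin Ulistan is the FTA partner but 1659.98.50 is not on the preference list; base rate stands.
Duty = ¥381,087.84 × 28.5% = ¥108,610.03.
Line 3 (8306.98.52, Ulistan, 713 kg, ¥81,289.13):
Base rate for 8306.98.52 is 25.5%.
Origin Ulistan qualifies under the Junesta–Ulistan agreement and 8306.98.52 is covered: preferential rate 21.5% applies instead.
Duty = ¥81,289.13 × 21.5% = ¥17,477.16.
Total = ¥596,816.69 + ¥108,610.03 + ¥17,477.16 = ¥722,903.88.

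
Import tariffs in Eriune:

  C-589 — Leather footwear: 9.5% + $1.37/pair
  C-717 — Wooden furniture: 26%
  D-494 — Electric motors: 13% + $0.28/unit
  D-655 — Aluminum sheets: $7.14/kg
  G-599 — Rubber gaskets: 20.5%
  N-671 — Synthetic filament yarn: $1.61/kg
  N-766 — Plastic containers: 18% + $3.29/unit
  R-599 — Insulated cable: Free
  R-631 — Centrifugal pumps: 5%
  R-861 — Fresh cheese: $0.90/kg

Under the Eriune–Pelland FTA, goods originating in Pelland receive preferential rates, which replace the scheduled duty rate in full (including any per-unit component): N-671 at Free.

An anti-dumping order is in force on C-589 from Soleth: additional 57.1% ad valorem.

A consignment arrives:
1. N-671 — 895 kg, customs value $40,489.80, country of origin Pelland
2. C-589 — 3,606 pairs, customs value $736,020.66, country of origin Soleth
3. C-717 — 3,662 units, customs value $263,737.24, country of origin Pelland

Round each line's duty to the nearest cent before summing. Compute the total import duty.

$563,701.66

Line 1 (N-671, Pelland, 895 kg, $40,489.80):
Base rate for N-671 is $1.61/kg.
Origin Pelland qualifies under the Eriune–Pelland agreement and N-671 is covered: preferential rate Free applies instead.
Duty = $40,489.80 × 0% = $0.00.
Line 2 (C-589, Soleth, 3,606 pairs, $736,020.66):
Base rate for C-589 is 9.5% + $1.37/pair.
Additional duty on C-589 from Soleth: +57.1%. Applied ad valorem rate: 9.5% + 57.1% = 66.6%.
Duty = $736,020.66 × 66.6% + 3,606 × $1.37 = $495,129.98.
Line 3 (C-717, Pelland, 3,662 units, $263,737.24):
Base rate for C-717 is 26%.
Origin Pelland is the FTA partner but C-717 is not on the preference list; base rate stands.
Duty = $263,737.24 × 26% = $68,571.68.
Total = $0.00 + $495,129.98 + $68,571.68 = $563,701.66.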